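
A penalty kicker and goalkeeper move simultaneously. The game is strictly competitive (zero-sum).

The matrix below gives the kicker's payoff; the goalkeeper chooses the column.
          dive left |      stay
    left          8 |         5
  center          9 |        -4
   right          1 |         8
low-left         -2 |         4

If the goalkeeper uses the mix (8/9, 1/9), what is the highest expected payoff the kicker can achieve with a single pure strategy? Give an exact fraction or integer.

23/3

left: (8)·(8/9) + (5)·(1/9) = 23/3.
center: (9)·(8/9) + (-4)·(1/9) = 68/9.
right: (1)·(8/9) + (8)·(1/9) = 16/9.
low-left: (-2)·(8/9) + (4)·(1/9) = -4/3.
The best pure response is left with expected payoff 23/3.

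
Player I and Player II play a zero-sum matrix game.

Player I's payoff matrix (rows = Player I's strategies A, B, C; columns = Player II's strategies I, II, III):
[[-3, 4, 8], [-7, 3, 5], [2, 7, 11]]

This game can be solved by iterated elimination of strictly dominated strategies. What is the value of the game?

2

Row B is strictly dominated by row A (-3>-7, 4>3, 8>5); eliminate B.
Column II is strictly dominated by I for Player II (-3<4, 2<7); eliminate II.
Row A is strictly dominated by row C (2>-3, 11>8); eliminate A.
Column III is strictly dominated by I for Player II (2<11); eliminate III.
Only (C, I) remains, with payoff 2.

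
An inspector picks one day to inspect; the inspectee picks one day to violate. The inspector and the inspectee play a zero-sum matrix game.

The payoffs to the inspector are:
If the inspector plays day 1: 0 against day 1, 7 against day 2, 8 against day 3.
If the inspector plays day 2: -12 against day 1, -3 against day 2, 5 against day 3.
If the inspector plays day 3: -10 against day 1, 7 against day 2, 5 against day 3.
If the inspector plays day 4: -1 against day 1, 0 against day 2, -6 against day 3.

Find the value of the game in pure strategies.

Row minima: 0, -12, -10, -6 → the inspector's maximin is 0.
Column maxima: 0, 7, 8 → the inspectee's minimax is 0.
They coincide at (day 1, day 1), so the value is 0.

0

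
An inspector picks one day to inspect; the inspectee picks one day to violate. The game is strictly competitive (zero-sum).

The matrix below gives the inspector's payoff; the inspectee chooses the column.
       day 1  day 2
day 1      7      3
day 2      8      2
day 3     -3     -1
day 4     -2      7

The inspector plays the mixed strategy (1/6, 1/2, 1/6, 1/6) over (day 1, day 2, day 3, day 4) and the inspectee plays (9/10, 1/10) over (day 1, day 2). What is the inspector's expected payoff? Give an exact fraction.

Against (9/10, 1/10), each row's expected payoff is day 1: 33/5; day 2: 37/5; day 3: -14/5; day 4: -11/10.
Taking the (1/6, 1/2, 1/6, 1/6)-weighted average: (1/6)·(33/5) + (1/2)·(37/5) + (1/6)·(-14/5) + (1/6)·(-11/10) = 83/20.

83/20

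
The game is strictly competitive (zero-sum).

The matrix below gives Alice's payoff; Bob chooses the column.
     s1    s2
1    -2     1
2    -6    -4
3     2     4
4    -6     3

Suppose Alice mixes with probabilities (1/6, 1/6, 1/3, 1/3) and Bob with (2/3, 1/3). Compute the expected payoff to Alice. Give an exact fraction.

-7/6

Against (2/3, 1/3), each row's expected payoff is 1: -1; 2: -16/3; 3: 8/3; 4: -3.
Taking the (1/6, 1/6, 1/3, 1/3)-weighted average: (1/6)·(-1) + (1/6)·(-16/3) + (1/3)·(8/3) + (1/3)·(-3) = -7/6.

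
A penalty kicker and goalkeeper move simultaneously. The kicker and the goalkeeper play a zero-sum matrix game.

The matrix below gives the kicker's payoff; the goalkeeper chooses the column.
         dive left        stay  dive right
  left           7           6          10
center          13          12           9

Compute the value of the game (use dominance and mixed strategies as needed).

Column dive left is strictly dominated by stay for the goalkeeper (it gives the kicker more in every row).
The remaining 2×2 game on (left, center) × (stay, dive right) has no saddle point. Let the kicker play left with probability p; indifference gives 6p + 12(1−p) = 10p + 9(1−p), so p = 3/7.
Similarly the goalkeeper's optimal q on stay is 1/7, and the value is 6·(1/7) + (10)·(6/7) = 66/7.

66/7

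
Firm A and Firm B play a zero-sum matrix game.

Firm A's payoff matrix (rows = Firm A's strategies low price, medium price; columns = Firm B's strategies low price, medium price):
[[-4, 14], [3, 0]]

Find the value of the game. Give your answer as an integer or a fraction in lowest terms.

Row minima are -4 and 0, so Firm A's maximin is 0; column maxima are 3 and 14, so Firm B's minimax is 3. These differ, so the equilibrium is in mixed strategies.
Let Firm A play low price with probability p. Firm B is indifferent when −4p + 3(1−p) = 14p, giving p = 1/7.
Let Firm B play low price with probability q. Firm A is indifferent when −4q + 14(1−q) = 3q, giving q = 2/3.
The value is -4·(2/3) + (14)·(1/3) = 2.

2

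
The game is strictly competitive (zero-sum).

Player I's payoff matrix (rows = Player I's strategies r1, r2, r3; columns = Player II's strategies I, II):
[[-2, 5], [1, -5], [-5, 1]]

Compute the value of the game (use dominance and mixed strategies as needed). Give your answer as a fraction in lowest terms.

-5/13

Row r3 is strictly dominated by row r1, so Player I never plays it.
The remaining 2×2 game on (r1, r2) × (I, II) has no saddle point. Let Player I play r1 with probability p; indifference gives −2p + (1−p) = 5p − 5(1−p), so p = 6/13.
Similarly Player II's optimal q on I is 10/13, and the value is -2·(10/13) + (5)·(3/13) = -5/13.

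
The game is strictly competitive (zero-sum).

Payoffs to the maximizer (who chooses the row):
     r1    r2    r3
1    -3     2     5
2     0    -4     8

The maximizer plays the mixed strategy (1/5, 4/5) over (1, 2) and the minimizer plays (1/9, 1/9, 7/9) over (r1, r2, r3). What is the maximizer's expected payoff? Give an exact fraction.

242/45

Against (1/9, 1/9, 7/9), each row's expected payoff is 1: 34/9; 2: 52/9.
Taking the (1/5, 4/5)-weighted average: (1/5)·(34/9) + (4/5)·(52/9) = 242/45.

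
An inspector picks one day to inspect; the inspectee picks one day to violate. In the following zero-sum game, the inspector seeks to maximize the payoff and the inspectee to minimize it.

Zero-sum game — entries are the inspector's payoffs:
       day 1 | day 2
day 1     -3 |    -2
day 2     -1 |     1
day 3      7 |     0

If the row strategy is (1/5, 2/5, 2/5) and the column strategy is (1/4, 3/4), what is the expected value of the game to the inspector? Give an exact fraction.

Against (1/4, 3/4), each row's expected payoff is day 1: -9/4; day 2: 1/2; day 3: 7/4.
Taking the (1/5, 2/5, 2/5)-weighted average: (1/5)·(-9/4) + (2/5)·(1/2) + (2/5)·(7/4) = 9/20.

9/20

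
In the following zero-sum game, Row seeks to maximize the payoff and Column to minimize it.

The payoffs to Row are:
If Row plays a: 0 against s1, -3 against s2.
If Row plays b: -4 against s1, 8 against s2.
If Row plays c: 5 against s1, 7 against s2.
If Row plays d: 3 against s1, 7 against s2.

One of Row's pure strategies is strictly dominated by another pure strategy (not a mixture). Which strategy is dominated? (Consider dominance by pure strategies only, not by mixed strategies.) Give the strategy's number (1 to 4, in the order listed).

1

Compare a with c: 5 > 0, 7 > -3.
So c strictly dominates a for Row; a is strictly dominated.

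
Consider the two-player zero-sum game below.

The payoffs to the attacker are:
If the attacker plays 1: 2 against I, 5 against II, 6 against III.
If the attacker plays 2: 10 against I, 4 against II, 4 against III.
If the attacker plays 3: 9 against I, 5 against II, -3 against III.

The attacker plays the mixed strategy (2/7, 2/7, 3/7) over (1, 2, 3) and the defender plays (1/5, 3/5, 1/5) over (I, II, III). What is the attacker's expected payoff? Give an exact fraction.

Against (1/5, 3/5, 1/5), each row's expected payoff is 1: 23/5; 2: 26/5; 3: 21/5.
Taking the (2/7, 2/7, 3/7)-weighted average: (2/7)·(23/5) + (2/7)·(26/5) + (3/7)·(21/5) = 23/5.

23/5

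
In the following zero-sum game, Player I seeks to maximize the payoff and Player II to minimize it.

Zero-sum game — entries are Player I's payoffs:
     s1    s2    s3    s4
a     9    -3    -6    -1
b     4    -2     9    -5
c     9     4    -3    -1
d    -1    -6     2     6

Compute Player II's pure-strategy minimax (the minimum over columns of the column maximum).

The worst case (largest entry) in each column is s1: 9, s2: 4, s3: 9, s4: 6.
The best (smallest) of these is 4.

4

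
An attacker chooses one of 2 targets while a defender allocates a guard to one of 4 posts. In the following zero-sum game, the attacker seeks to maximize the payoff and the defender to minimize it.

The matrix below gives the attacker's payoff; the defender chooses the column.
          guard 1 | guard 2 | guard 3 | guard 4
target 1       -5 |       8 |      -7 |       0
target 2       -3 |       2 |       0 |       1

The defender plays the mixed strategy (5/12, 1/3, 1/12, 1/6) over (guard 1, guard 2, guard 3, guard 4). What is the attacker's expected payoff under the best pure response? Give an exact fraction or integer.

target 1: (-5)·(5/12) + (8)·(1/3) + (-7)·(1/12) + (0)·(1/6) = 0.
target 2: (-3)·(5/12) + (2)·(1/3) + (0)·(1/12) + (1)·(1/6) = -5/12.
The best pure response is target 1 with expected payoff 0.

0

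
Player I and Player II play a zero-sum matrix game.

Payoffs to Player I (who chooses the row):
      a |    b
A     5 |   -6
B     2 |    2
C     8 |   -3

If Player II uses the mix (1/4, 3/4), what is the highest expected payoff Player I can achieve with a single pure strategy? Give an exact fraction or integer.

2

A: (5)·(1/4) + (-6)·(3/4) = -13/4.
B: (2)·(1/4) + (2)·(3/4) = 2.
C: (8)·(1/4) + (-3)·(3/4) = -1/4.
The best pure response is B with expected payoff 2.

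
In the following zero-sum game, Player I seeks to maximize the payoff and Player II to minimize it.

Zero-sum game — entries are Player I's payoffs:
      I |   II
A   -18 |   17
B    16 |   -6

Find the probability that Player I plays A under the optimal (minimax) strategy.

Row minima are -18 and -6, so Player I's maximin is -6; column maxima are 16 and 17, so Player II's minimax is 16. These differ, so the equilibrium is in mixed strategies.
Let Player I play A with probability p. Player II is indifferent when −18p + 16(1−p) = 17p − 6(1−p), giving p = 22/57.

22/57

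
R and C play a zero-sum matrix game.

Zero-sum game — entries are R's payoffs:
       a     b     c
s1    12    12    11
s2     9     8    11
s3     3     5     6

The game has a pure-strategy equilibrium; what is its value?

Row minima: 11, 8, 3 → R's maximin is 11.
Column maxima: 12, 12, 11 → C's minimax is 11.
They coincide at (s1, c), so the value is 11.

11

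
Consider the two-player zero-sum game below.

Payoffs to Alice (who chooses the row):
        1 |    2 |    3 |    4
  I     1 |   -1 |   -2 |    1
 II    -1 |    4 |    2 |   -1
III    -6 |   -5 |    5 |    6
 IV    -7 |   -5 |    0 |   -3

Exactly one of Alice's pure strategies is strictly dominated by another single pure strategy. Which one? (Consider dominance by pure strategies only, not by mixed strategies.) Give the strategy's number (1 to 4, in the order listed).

4

Compare IV with II: -1 > -7, 4 > -5, 2 > 0, -1 > -3.
So II strictly dominates IV for Alice; IV is strictly dominated.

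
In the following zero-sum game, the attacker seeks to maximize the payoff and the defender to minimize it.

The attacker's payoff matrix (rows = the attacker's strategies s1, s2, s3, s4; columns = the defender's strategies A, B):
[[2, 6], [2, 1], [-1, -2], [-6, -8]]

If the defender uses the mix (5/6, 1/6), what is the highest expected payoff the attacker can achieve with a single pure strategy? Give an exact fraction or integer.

8/3

s1: (2)·(5/6) + (6)·(1/6) = 8/3.
s2: (2)·(5/6) + (1)·(1/6) = 11/6.
s3: (-1)·(5/6) + (-2)·(1/6) = -7/6.
s4: (-6)·(5/6) + (-8)·(1/6) = -19/3.
The best pure response is s1 with expected payoff 8/3.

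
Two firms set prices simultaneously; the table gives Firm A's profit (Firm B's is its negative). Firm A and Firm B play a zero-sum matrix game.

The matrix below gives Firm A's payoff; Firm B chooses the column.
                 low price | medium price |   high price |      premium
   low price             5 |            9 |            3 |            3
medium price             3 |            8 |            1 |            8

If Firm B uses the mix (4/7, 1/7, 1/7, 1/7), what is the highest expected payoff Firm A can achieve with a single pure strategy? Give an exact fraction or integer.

5

low price: (5)·(4/7) + (9)·(1/7) + (3)·(1/7) + (3)·(1/7) = 5.
medium price: (3)·(4/7) + (8)·(1/7) + (1)·(1/7) + (8)·(1/7) = 29/7.
The best pure response is low price with expected payoff 5.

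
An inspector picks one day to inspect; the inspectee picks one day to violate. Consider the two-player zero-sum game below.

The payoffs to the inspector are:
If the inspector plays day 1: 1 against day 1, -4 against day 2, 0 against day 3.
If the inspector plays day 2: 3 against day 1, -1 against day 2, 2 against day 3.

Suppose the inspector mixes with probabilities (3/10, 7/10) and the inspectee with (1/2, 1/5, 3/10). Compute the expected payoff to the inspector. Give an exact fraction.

31/25

Against (1/2, 1/5, 3/10), each row's expected payoff is day 1: -3/10; day 2: 19/10.
Taking the (3/10, 7/10)-weighted average: (3/10)·(-3/10) + (7/10)·(19/10) = 31/25.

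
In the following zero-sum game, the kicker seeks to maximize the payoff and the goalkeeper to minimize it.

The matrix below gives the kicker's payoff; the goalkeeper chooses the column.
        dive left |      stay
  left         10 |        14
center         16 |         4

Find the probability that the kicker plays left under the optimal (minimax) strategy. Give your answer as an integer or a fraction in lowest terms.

3/4

Row minima are 10 and 4, so the kicker's maximin is 10; column maxima are 16 and 14, so the goalkeeper's minimax is 14. These differ, so the equilibrium is in mixed strategies.
Let the kicker play left with probability p. The goalkeeper is indifferent when 10p + 16(1−p) = 14p + 4(1−p), giving p = 3/4.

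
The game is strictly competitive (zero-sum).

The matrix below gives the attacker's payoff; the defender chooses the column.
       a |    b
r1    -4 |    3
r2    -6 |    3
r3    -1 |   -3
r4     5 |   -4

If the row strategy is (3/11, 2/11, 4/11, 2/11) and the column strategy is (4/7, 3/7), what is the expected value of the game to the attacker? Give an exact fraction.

Against (4/7, 3/7), each row's expected payoff is r1: -1; r2: -15/7; r3: -13/7; r4: 8/7.
Taking the (3/11, 2/11, 4/11, 2/11)-weighted average: (3/11)·(-1) + (2/11)·(-15/7) + (4/11)·(-13/7) + (2/11)·(8/7) = -87/77.

-87/77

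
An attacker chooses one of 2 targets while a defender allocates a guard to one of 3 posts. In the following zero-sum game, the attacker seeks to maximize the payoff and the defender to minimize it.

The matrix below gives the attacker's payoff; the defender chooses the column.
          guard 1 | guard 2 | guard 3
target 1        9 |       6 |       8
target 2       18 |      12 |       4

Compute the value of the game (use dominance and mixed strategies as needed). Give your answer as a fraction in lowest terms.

Column guard 1 is strictly dominated by guard 2 for the defender (it gives the attacker more in every row).
The remaining 2×2 game on (target 1, target 2) × (guard 2, guard 3) has no saddle point. Let the attacker play target 1 with probability p; indifference gives 6p + 12(1−p) = 8p + 4(1−p), so p = 4/5.
Similarly the defender's optimal q on guard 2 is 2/5, and the value is 6·(2/5) + (8)·(3/5) = 36/5.

36/5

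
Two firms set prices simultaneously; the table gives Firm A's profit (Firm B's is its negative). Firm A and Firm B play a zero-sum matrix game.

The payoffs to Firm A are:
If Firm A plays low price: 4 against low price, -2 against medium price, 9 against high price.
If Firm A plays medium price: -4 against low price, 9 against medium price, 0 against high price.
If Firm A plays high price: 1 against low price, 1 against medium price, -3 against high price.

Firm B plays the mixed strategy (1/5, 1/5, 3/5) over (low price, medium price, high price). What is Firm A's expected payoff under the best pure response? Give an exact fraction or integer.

low price: (4)·(1/5) + (-2)·(1/5) + (9)·(3/5) = 29/5.
medium price: (-4)·(1/5) + (9)·(1/5) + (0)·(3/5) = 1.
high price: (1)·(1/5) + (1)·(1/5) + (-3)·(3/5) = -7/5.
The best pure response is low price with expected payoff 29/5.

29/5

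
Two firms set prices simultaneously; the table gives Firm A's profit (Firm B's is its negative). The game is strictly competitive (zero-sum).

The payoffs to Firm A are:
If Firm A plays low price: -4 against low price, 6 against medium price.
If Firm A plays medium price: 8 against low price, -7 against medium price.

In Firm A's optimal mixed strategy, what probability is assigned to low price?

Row minima are -4 and -7, so Firm A's maximin is -4; column maxima are 8 and 6, so Firm B's minimax is 6. These differ, so the equilibrium is in mixed strategies.
Let Firm A play low price with probability p. Firm B is indifferent when −4p + 8(1−p) = 6p − 7(1−p), giving p = 3/5.

3/5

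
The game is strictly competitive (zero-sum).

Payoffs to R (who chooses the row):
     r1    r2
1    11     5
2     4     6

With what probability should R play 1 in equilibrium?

1/4

Row minima are 5 and 4, so R's maximin is 5; column maxima are 11 and 6, so C's minimax is 6. These differ, so the equilibrium is in mixed strategies.
Let R play 1 with probability p. C is indifferent when 11p + 4(1−p) = 5p + 6(1−p), giving p = 1/4.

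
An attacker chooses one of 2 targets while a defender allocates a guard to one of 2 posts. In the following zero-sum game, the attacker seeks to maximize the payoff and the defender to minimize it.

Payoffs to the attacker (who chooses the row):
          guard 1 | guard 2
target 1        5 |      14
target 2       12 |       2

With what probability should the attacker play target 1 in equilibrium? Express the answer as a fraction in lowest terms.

10/19

Row minima are 5 and 2, so the attacker's maximin is 5; column maxima are 12 and 14, so the defender's minimax is 12. These differ, so the equilibrium is in mixed strategies.
Let the attacker play target 1 with probability p. The defender is indifferent when 5p + 12(1−p) = 14p + 2(1−p), giving p = 10/19.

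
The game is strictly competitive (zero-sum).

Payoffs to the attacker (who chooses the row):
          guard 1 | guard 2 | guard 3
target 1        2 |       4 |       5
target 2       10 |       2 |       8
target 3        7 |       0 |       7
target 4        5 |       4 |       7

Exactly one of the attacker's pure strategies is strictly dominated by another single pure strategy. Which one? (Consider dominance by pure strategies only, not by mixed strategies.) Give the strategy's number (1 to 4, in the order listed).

Compare target 3 with target 2: 10 > 7, 2 > 0, 8 > 7.
So target 2 strictly dominates target 3 for the attacker; target 3 is strictly dominated.

3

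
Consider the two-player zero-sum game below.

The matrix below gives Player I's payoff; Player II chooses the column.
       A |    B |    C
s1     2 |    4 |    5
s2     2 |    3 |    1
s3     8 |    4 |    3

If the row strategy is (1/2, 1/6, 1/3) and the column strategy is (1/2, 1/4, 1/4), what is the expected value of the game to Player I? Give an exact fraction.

Against (1/2, 1/4, 1/4), each row's expected payoff is s1: 13/4; s2: 2; s3: 23/4.
Taking the (1/2, 1/6, 1/3)-weighted average: (1/2)·(13/4) + (1/6)·(2) + (1/3)·(23/4) = 31/8.

31/8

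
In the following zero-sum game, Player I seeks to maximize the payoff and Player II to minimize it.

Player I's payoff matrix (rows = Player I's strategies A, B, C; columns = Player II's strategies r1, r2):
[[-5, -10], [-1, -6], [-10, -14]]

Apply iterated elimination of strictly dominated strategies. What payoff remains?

Row A is strictly dominated by row B (-1>-5, -6>-10); eliminate A.
Row C is strictly dominated by row B (-1>-10, -6>-14); eliminate C.
Column r1 is strictly dominated by r2 for Player II (-6<-1); eliminate r1.
Only (B, r2) remains, with payoff -6.

-6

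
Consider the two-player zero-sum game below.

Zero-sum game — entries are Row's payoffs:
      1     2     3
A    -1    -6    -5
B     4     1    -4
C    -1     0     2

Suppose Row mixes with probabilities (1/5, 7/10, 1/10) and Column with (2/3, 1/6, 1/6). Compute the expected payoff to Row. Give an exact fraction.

Against (2/3, 1/6, 1/6), each row's expected payoff is A: -5/2; B: 13/6; C: -1/3.
Taking the (1/5, 7/10, 1/10)-weighted average: (1/5)·(-5/2) + (7/10)·(13/6) + (1/10)·(-1/3) = 59/60.

59/60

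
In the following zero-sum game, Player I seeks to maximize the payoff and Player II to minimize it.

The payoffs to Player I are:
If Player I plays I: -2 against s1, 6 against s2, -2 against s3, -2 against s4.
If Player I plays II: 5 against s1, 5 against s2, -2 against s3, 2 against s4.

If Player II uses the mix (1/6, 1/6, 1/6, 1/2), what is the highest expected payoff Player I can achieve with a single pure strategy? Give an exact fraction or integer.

I: (-2)·(1/6) + (6)·(1/6) + (-2)·(1/6) + (-2)·(1/2) = -2/3.
II: (5)·(1/6) + (5)·(1/6) + (-2)·(1/6) + (2)·(1/2) = 7/3.
The best pure response is II with expected payoff 7/3.

7/3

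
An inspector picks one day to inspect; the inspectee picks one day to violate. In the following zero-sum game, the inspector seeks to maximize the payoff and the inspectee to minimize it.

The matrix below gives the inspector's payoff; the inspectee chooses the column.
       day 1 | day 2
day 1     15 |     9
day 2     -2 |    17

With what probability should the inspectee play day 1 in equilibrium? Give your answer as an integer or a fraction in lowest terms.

8/25

Row minima are 9 and -2, so the inspector's maximin is 9; column maxima are 15 and 17, so the inspectee's minimax is 15. These differ, so the equilibrium is in mixed strategies.
Let the inspectee play day 1 with probability q. The inspector is indifferent when 15q + 9(1−q) = −2q + 17(1−q), giving q = 8/25.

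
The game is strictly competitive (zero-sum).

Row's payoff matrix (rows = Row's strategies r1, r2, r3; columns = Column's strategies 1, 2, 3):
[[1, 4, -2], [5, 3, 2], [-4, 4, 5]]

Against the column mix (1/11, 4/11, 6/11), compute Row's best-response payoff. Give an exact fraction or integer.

r1: (1)·(1/11) + (4)·(4/11) + (-2)·(6/11) = 5/11.
r2: (5)·(1/11) + (3)·(4/11) + (2)·(6/11) = 29/11.
r3: (-4)·(1/11) + (4)·(4/11) + (5)·(6/11) = 42/11.
The best pure response is r3 with expected payoff 42/11.

42/11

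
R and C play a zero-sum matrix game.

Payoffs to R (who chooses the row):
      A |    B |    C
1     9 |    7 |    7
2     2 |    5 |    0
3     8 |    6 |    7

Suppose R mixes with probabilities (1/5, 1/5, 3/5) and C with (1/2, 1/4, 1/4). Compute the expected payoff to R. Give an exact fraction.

32/5

Against (1/2, 1/4, 1/4), each row's expected payoff is 1: 8; 2: 9/4; 3: 29/4.
Taking the (1/5, 1/5, 3/5)-weighted average: (1/5)·(8) + (1/5)·(9/4) + (3/5)·(29/4) = 32/5.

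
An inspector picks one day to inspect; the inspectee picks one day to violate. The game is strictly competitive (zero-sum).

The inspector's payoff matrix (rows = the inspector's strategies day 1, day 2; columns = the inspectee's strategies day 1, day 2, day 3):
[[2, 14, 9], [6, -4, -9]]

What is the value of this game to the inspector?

Column day 2 is strictly dominated by day 3 for the inspectee (it gives the inspector more in every row).
The remaining 2×2 game on (day 1, day 2) × (day 1, day 3) has no saddle point. Let the inspector play day 1 with probability p; indifference gives 2p + 6(1−p) = 9p − 9(1−p), so p = 15/22.
Similarly the inspectee's optimal q on day 1 is 9/11, and the value is 2·(9/11) + (9)·(2/11) = 36/11.

36/11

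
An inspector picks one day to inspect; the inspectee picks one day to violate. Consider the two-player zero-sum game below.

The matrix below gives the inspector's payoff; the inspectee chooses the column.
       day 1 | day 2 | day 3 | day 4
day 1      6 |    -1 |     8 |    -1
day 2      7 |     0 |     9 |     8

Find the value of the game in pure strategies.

Row minima: -1, 0 → the inspector's maximin is 0.
Column maxima: 7, 0, 9, 8 → the inspectee's minimax is 0.
They coincide at (day 2, day 2), so the value is 0.

0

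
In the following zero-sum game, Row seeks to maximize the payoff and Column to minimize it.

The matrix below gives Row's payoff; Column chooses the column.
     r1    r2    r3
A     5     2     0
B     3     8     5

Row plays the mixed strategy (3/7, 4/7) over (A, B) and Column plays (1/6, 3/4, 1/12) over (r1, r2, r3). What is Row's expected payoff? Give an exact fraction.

104/21

Against (1/6, 3/4, 1/12), each row's expected payoff is A: 7/3; B: 83/12.
Taking the (3/7, 4/7)-weighted average: (3/7)·(7/3) + (4/7)·(83/12) = 104/21.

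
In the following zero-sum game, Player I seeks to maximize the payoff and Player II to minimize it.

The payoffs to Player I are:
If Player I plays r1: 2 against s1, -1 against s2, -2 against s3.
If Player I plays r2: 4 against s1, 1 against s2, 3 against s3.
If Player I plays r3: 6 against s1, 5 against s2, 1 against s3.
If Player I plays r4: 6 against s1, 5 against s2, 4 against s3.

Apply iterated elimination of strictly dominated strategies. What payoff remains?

4

Row r1 is strictly dominated by row r2 (4>2, 1>-1, 3>-2); eliminate r1.
Column s1 is strictly dominated by s2 for Player II (1<4, 5<6, 5<6); eliminate s1.
Row r2 is strictly dominated by row r4 (5>1, 4>3); eliminate r2.
Column s2 is strictly dominated by s3 for Player II (1<5, 4<5); eliminate s2.
Row r3 is strictly dominated by row r4 (4>1); eliminate r3.
Only (r4, s3) remains, with payoff 4.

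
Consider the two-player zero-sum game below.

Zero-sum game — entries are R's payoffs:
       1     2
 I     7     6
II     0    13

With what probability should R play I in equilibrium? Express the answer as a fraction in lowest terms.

13/14

Row minima are 6 and 0, so R's maximin is 6; column maxima are 7 and 13, so C's minimax is 7. These differ, so the equilibrium is in mixed strategies.
Let R play I with probability p. C is indifferent when 7p = 6p + 13(1−p), giving p = 13/14.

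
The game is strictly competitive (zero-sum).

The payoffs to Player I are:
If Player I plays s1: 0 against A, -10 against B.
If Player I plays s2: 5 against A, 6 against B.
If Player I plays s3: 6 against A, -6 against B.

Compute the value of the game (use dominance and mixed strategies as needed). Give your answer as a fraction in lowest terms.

Row s1 is strictly dominated by row s3, so Player I never plays it.
The remaining 2×2 game on (s2, s3) × (A, B) has no saddle point. Let Player I play s2 with probability p; indifference gives 5p + 6(1−p) = 6p − 6(1−p), so p = 12/13.
Similarly Player II's optimal q on A is 12/13, and the value is 5·(12/13) + (6)·(1/13) = 66/13.

66/13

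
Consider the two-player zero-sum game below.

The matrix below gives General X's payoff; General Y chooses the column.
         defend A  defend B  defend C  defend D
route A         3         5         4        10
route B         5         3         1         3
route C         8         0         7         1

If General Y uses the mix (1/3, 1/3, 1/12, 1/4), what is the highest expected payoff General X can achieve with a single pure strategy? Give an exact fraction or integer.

11/2

route A: (3)·(1/3) + (5)·(1/3) + (4)·(1/12) + (10)·(1/4) = 11/2.
route B: (5)·(1/3) + (3)·(1/3) + (1)·(1/12) + (3)·(1/4) = 7/2.
route C: (8)·(1/3) + (0)·(1/3) + (7)·(1/12) + (1)·(1/4) = 7/2.
The best pure response is route A with expected payoff 11/2.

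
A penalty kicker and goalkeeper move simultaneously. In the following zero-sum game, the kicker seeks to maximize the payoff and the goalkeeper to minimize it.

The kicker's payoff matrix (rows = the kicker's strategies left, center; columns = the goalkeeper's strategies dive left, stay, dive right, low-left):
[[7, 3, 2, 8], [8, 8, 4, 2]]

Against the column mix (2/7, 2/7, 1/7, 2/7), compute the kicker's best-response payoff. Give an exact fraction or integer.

40/7

left: (7)·(2/7) + (3)·(2/7) + (2)·(1/7) + (8)·(2/7) = 38/7.
center: (8)·(2/7) + (8)·(2/7) + (4)·(1/7) + (2)·(2/7) = 40/7.
The best pure response is center with expected payoff 40/7.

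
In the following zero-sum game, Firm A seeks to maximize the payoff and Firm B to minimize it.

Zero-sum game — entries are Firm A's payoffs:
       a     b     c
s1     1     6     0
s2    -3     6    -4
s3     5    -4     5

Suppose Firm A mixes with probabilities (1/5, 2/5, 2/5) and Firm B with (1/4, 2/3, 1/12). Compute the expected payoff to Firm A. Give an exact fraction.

97/60

Against (1/4, 2/3, 1/12), each row's expected payoff is s1: 17/4; s2: 35/12; s3: -1.
Taking the (1/5, 2/5, 2/5)-weighted average: (1/5)·(17/4) + (2/5)·(35/12) + (2/5)·(-1) = 97/60.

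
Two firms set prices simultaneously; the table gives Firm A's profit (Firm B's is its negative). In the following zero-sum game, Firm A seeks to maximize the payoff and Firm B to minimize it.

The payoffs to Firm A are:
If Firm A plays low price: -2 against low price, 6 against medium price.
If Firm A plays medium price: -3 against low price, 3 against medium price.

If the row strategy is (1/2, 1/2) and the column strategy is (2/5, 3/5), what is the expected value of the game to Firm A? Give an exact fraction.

Against (2/5, 3/5), each row's expected payoff is low price: 14/5; medium price: 3/5.
Taking the (1/2, 1/2)-weighted average: (1/2)·(14/5) + (1/2)·(3/5) = 17/10.

17/10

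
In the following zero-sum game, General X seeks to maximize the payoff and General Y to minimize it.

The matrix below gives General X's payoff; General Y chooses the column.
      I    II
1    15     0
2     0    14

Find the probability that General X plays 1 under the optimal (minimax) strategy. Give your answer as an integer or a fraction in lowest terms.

Row minima are 0 and 0, so General X's maximin is 0; column maxima are 15 and 14, so General Y's minimax is 14. These differ, so the equilibrium is in mixed strategies.
Let General X play 1 with probability p. General Y is indifferent when 15p = 14(1−p), giving p = 14/29.

14/29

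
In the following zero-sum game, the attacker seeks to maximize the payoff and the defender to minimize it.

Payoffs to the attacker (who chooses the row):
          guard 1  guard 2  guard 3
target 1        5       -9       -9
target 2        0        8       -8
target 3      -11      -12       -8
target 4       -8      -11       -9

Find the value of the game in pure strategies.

Row minima: -9, -8, -12, -11 → the attacker's maximin is -8.
Column maxima: 5, 8, -8 → the defender's minimax is -8.
They coincide at (target 2, guard 3), so the value is -8.

-8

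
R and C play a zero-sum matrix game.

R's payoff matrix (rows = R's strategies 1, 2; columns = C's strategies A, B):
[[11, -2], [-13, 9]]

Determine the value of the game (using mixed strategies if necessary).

Row minima are -2 and -13, so R's maximin is -2; column maxima are 11 and 9, so C's minimax is 9. These differ, so the equilibrium is in mixed strategies.
Let R play 1 with probability p. C is indifferent when 11p − 13(1−p) = −2p + 9(1−p), giving p = 22/35.
Let C play A with probability q. R is indifferent when 11q − 2(1−q) = −13q + 9(1−q), giving q = 11/35.
The value is 11·(11/35) + (-2)·(24/35) = 73/35.

73/35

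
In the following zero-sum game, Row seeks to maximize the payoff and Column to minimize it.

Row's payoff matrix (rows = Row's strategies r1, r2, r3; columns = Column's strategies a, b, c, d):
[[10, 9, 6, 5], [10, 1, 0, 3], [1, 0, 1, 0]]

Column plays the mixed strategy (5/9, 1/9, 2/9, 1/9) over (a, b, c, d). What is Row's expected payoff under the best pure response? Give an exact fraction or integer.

r1: (10)·(5/9) + (9)·(1/9) + (6)·(2/9) + (5)·(1/9) = 76/9.
r2: (10)·(5/9) + (1)·(1/9) + (0)·(2/9) + (3)·(1/9) = 6.
r3: (1)·(5/9) + (0)·(1/9) + (1)·(2/9) + (0)·(1/9) = 7/9.
The best pure response is r1 with expected payoff 76/9.

76/9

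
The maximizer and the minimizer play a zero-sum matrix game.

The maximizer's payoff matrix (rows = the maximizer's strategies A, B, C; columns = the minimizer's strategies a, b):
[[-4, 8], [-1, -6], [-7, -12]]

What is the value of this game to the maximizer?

Row C is strictly dominated by row B, so the maximizer never plays it.
The remaining 2×2 game on (A, B) × (a, b) has no saddle point. Let the maximizer play A with probability p; indifference gives −4p − (1−p) = 8p − 6(1−p), so p = 5/17.
Similarly the minimizer's optimal q on a is 14/17, and the value is -4·(14/17) + (8)·(3/17) = -32/17.

-32/17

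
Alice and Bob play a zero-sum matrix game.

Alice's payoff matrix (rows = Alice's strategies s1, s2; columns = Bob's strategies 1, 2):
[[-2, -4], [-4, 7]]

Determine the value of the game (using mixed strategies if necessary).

-30/13

Row minima are -4 and -4, so Alice's maximin is -4; column maxima are -2 and 7, so Bob's minimax is -2. These differ, so the equilibrium is in mixed strategies.
Let Alice play s1 with probability p. Bob is indifferent when −2p − 4(1−p) = −4p + 7(1−p), giving p = 11/13.
Let Bob play 1 with probability q. Alice is indifferent when −2q − 4(1−q) = −4q + 7(1−q), giving q = 11/13.
The value is -2·(11/13) + (-4)·(2/13) = -30/13.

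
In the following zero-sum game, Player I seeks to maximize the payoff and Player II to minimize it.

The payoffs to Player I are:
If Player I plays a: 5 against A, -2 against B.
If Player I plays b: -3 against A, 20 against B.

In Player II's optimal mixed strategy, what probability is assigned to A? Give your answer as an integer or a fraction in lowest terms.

11/15

Row minima are -2 and -3, so Player I's maximin is -2; column maxima are 5 and 20, so Player II's minimax is 5. These differ, so the equilibrium is in mixed strategies.
Let Player II play A with probability q. Player I is indifferent when 5q − 2(1−q) = −3q + 20(1−q), giving q = 11/15.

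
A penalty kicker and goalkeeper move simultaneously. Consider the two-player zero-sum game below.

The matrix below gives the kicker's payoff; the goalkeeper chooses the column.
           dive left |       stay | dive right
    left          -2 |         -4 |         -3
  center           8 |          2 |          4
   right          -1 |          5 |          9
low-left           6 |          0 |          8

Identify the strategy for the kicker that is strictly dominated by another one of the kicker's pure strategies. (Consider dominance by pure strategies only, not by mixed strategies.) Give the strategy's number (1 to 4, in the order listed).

1

Compare left with center: 8 > -2, 2 > -4, 4 > -3.
So center strictly dominates left for the kicker; left is strictly dominated.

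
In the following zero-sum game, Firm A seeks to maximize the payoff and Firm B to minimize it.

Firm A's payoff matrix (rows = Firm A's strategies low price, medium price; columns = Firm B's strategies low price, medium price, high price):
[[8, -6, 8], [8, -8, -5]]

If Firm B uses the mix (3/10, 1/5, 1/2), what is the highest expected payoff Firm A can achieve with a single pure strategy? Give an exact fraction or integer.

low price: (8)·(3/10) + (-6)·(1/5) + (8)·(1/2) = 26/5.
medium price: (8)·(3/10) + (-8)·(1/5) + (-5)·(1/2) = -17/10.
The best pure response is low price with expected payoff 26/5.

26/5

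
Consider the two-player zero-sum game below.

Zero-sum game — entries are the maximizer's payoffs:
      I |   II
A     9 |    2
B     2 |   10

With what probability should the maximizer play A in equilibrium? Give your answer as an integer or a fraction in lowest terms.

Row minima are 2 and 2, so the maximizer's maximin is 2; column maxima are 9 and 10, so the minimizer's minimax is 9. These differ, so the equilibrium is in mixed strategies.
Let the maximizer play A with probability p. The minimizer is indifferent when 9p + 2(1−p) = 2p + 10(1−p), giving p = 8/15.

8/15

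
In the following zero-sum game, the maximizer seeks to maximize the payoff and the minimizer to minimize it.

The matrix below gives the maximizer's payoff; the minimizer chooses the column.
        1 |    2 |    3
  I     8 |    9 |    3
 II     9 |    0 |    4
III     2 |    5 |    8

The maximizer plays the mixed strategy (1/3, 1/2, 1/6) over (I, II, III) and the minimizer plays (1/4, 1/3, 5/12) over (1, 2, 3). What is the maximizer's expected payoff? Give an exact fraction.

Against (1/4, 1/3, 5/12), each row's expected payoff is I: 25/4; II: 47/12; III: 11/2.
Taking the (1/3, 1/2, 1/6)-weighted average: (1/3)·(25/4) + (1/2)·(47/12) + (1/6)·(11/2) = 119/24.

119/24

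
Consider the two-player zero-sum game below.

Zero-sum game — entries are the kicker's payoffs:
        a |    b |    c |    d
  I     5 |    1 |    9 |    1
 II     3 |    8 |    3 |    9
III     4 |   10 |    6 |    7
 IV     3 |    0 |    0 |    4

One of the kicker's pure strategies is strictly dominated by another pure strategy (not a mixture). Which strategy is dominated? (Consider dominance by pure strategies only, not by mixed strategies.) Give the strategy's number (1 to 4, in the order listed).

Compare IV with III: 4 > 3, 10 > 0, 6 > 0, 7 > 4.
So III strictly dominates IV for the kicker; IV is strictly dominated.

4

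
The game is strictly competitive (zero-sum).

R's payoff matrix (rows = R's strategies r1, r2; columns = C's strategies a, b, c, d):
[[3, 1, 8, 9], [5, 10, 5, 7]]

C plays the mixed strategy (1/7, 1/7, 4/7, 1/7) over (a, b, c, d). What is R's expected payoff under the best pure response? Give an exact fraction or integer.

45/7

r1: (3)·(1/7) + (1)·(1/7) + (8)·(4/7) + (9)·(1/7) = 45/7.
r2: (5)·(1/7) + (10)·(1/7) + (5)·(4/7) + (7)·(1/7) = 6.
The best pure response is r1 with expected payoff 45/7.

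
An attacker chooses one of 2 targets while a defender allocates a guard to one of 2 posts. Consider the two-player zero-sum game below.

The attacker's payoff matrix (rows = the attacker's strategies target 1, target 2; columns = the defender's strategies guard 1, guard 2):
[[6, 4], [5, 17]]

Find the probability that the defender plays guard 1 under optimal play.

13/14

Row minima are 4 and 5, so the attacker's maximin is 5; column maxima are 6 and 17, so the defender's minimax is 6. These differ, so the equilibrium is in mixed strategies.
Let the defender play guard 1 with probability q. The attacker is indifferent when 6q + 4(1−q) = 5q + 17(1−q), giving q = 13/14.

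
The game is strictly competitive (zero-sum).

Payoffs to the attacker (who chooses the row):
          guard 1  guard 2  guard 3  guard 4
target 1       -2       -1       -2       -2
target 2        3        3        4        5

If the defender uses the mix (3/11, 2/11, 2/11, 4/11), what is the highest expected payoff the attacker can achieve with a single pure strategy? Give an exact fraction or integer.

43/11

target 1: (-2)·(3/11) + (-1)·(2/11) + (-2)·(2/11) + (-2)·(4/11) = -20/11.
target 2: (3)·(3/11) + (3)·(2/11) + (4)·(2/11) + (5)·(4/11) = 43/11.
The best pure response is target 2 with expected payoff 43/11.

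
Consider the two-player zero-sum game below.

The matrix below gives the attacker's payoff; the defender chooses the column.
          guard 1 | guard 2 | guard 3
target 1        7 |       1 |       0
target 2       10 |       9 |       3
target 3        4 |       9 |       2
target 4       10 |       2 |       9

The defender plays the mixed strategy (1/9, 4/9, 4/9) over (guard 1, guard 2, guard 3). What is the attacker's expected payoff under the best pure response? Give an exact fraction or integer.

target 1: (7)·(1/9) + (1)·(4/9) + (0)·(4/9) = 11/9.
target 2: (10)·(1/9) + (9)·(4/9) + (3)·(4/9) = 58/9.
target 3: (4)·(1/9) + (9)·(4/9) + (2)·(4/9) = 16/3.
target 4: (10)·(1/9) + (2)·(4/9) + (9)·(4/9) = 6.
The best pure response is target 2 with expected payoff 58/9.

58/9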